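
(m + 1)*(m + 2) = m^2 + 3*m + 2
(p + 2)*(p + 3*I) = p^2 + 2*p + 3*I*p + 6*I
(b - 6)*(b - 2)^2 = b^3 - 10*b^2 + 28*b - 24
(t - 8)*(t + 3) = t^2 - 5*t - 24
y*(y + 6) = y^2 + 6*y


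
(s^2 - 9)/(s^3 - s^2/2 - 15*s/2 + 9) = 2*(s - 3)/(2*s^2 - 7*s + 6)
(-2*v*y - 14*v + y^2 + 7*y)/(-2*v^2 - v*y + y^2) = (y + 7)/(v + y)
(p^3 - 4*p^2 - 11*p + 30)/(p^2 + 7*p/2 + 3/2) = 2*(p^2 - 7*p + 10)/(2*p + 1)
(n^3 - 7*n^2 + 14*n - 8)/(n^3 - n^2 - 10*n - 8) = (n^2 - 3*n + 2)/(n^2 + 3*n + 2)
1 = 1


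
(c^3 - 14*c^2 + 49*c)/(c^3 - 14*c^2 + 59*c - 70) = c*(c - 7)/(c^2 - 7*c + 10)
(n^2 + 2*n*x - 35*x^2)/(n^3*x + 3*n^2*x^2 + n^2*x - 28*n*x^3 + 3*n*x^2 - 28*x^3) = (-n + 5*x)/(x*(-n^2 + 4*n*x - n + 4*x))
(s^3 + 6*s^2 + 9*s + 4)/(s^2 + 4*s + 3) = (s^2 + 5*s + 4)/(s + 3)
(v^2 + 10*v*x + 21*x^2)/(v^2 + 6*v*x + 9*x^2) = (v + 7*x)/(v + 3*x)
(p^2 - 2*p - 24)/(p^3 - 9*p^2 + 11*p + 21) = (p^2 - 2*p - 24)/(p^3 - 9*p^2 + 11*p + 21)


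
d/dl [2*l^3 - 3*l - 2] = 6*l^2 - 3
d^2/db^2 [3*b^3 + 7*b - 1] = 18*b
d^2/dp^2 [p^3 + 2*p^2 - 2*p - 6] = 6*p + 4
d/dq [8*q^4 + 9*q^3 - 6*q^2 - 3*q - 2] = 32*q^3 + 27*q^2 - 12*q - 3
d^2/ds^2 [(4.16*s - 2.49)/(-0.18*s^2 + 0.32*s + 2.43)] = ((0.36*s - 0.32)*(0.72*s - 0.64)*(4.16*s - 2.49) + (4.4928*s - 3.5588)*(-0.18*s^2 + 0.32*s + 2.43))/(-0.18*s^2 + 0.32*s + 2.43)^3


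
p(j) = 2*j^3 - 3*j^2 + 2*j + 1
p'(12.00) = 794.00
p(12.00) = 3049.00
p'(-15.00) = 1442.00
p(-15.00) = -7454.00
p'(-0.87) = 11.76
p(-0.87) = -4.33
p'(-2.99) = 73.58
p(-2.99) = -85.26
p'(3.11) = 41.37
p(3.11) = 38.36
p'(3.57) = 57.05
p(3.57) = 60.90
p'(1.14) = 2.96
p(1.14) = 2.34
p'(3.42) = 51.66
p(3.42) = 52.75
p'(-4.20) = 133.04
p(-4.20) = -208.50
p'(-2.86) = 68.24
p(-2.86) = -76.05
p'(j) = 6*j^2 - 6*j + 2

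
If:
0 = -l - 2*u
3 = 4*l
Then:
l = 3/4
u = -3/8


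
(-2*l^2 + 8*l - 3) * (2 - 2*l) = 4*l^3 - 20*l^2 + 22*l - 6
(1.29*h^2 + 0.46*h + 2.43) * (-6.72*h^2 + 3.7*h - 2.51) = -8.6688*h^4 + 1.6818*h^3 - 17.8655*h^2 + 7.8364*h - 6.0993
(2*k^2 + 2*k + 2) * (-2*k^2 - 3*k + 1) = -4*k^4 - 10*k^3 - 8*k^2 - 4*k + 2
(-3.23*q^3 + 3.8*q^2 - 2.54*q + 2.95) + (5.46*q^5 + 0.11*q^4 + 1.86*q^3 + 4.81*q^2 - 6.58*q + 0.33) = 5.46*q^5 + 0.11*q^4 - 1.37*q^3 + 8.61*q^2 - 9.12*q + 3.28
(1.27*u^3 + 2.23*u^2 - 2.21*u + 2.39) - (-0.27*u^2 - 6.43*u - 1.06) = 1.27*u^3 + 2.5*u^2 + 4.22*u + 3.45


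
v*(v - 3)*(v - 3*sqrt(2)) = v^3 - 3*sqrt(2)*v^2 - 3*v^2 + 9*sqrt(2)*v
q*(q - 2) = q^2 - 2*q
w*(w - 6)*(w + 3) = w^3 - 3*w^2 - 18*w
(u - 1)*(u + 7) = u^2 + 6*u - 7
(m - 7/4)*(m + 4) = m^2 + 9*m/4 - 7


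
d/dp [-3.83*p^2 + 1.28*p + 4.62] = 1.28 - 7.66*p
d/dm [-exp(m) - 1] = -exp(m)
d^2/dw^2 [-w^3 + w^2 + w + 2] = 2 - 6*w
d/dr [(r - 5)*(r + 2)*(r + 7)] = 3*r^2 + 8*r - 31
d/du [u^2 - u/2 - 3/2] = 2*u - 1/2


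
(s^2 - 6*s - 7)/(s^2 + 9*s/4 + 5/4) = 4*(s - 7)/(4*s + 5)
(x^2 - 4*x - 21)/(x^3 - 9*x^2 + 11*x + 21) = (x + 3)/(x^2 - 2*x - 3)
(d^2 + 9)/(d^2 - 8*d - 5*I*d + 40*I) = (d^2 + 9)/(d^2 - 8*d - 5*I*d + 40*I)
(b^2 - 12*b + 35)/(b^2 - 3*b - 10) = (b - 7)/(b + 2)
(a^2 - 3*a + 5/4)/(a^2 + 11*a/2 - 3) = (a - 5/2)/(a + 6)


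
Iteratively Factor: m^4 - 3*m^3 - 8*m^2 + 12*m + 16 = (m + 2)*(m^3 - 5*m^2 + 2*m + 8) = (m - 2)*(m + 2)*(m^2 - 3*m - 4) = (m - 4)*(m - 2)*(m + 2)*(m + 1)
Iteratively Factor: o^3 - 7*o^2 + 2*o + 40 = (o - 4)*(o^2 - 3*o - 10) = (o - 4)*(o + 2)*(o - 5)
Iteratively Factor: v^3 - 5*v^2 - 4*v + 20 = (v - 2)*(v^2 - 3*v - 10) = (v - 2)*(v + 2)*(v - 5)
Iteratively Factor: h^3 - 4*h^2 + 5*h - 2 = (h - 1)*(h^2 - 3*h + 2) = (h - 2)*(h - 1)*(h - 1)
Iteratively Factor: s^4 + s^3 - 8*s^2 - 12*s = (s + 2)*(s^3 - s^2 - 6*s) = (s + 2)^2*(s^2 - 3*s) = s*(s + 2)^2*(s - 3)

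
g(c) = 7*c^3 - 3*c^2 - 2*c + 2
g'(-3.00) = 205.00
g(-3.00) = -208.00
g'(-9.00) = 1753.00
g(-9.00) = -5326.00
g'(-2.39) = 132.29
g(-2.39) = -105.92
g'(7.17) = 1034.57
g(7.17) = 2413.65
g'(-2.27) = 119.83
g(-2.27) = -90.80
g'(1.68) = 47.19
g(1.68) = 23.36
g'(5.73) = 653.11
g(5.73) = 1208.97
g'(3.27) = 202.93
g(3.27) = 208.14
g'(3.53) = 238.50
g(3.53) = 265.47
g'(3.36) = 214.92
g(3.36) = 226.94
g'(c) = 21*c^2 - 6*c - 2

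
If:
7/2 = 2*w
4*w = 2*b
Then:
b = 7/2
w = 7/4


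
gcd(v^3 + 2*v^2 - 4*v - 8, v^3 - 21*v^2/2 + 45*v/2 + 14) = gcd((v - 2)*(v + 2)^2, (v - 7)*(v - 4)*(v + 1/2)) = 1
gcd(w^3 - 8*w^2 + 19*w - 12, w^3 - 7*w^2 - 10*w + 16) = w - 1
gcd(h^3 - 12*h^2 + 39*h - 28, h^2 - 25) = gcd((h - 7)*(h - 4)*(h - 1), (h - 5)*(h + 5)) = 1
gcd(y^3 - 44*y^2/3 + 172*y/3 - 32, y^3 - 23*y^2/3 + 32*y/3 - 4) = y^2 - 20*y/3 + 4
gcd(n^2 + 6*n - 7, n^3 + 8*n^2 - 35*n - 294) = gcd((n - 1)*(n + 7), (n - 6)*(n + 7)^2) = n + 7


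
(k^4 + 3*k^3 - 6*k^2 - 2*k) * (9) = 9*k^4 + 27*k^3 - 54*k^2 - 18*k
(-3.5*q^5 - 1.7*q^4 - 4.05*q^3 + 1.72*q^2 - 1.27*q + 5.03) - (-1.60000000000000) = -3.5*q^5 - 1.7*q^4 - 4.05*q^3 + 1.72*q^2 - 1.27*q + 6.63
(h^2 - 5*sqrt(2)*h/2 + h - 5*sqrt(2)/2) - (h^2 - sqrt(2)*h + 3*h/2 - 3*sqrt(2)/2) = -3*sqrt(2)*h/2 - h/2 - sqrt(2)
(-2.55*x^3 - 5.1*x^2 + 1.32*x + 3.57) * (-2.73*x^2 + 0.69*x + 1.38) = 6.9615*x^5 + 12.1635*x^4 - 10.6416*x^3 - 15.8733*x^2 + 4.2849*x + 4.9266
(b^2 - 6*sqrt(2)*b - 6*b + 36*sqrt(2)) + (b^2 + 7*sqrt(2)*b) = 2*b^2 - 6*b + sqrt(2)*b + 36*sqrt(2)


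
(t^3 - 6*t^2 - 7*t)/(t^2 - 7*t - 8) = t*(t - 7)/(t - 8)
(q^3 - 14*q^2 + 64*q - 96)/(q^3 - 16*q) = (q^2 - 10*q + 24)/(q*(q + 4))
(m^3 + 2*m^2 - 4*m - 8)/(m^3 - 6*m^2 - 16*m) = (m^2 - 4)/(m*(m - 8))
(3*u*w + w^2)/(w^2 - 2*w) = (3*u + w)/(w - 2)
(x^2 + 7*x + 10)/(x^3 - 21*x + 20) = (x + 2)/(x^2 - 5*x + 4)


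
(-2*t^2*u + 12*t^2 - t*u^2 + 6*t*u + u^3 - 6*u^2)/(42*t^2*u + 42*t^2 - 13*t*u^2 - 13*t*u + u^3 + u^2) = (-2*t^2*u + 12*t^2 - t*u^2 + 6*t*u + u^3 - 6*u^2)/(42*t^2*u + 42*t^2 - 13*t*u^2 - 13*t*u + u^3 + u^2)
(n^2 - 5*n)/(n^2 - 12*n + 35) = n/(n - 7)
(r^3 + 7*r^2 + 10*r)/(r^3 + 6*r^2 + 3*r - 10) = r/(r - 1)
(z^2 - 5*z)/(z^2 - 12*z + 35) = z/(z - 7)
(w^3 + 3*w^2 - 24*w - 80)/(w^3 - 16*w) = (w^2 - w - 20)/(w*(w - 4))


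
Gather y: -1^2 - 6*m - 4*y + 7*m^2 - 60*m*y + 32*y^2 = 7*m^2 - 6*m + 32*y^2 + y*(-60*m - 4) - 1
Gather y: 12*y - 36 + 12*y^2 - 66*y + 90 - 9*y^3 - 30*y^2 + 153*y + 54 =-9*y^3 - 18*y^2 + 99*y + 108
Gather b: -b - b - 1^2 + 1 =-2*b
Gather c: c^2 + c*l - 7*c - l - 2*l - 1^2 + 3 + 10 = c^2 + c*(l - 7) - 3*l + 12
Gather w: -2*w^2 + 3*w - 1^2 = -2*w^2 + 3*w - 1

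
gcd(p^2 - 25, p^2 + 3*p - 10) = p + 5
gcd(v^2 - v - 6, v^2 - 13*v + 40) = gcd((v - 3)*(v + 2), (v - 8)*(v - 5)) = 1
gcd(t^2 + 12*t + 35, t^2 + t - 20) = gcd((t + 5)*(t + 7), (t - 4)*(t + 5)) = t + 5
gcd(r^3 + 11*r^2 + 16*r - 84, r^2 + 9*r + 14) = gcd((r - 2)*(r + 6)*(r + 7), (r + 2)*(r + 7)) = r + 7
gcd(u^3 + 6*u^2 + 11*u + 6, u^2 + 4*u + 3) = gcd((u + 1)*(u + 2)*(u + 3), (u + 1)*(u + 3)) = u^2 + 4*u + 3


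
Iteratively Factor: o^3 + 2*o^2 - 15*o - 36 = (o + 3)*(o^2 - o - 12) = (o + 3)^2*(o - 4)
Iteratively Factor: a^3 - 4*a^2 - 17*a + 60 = (a - 5)*(a^2 + a - 12) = (a - 5)*(a + 4)*(a - 3)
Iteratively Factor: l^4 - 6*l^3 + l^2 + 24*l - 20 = (l - 5)*(l^3 - l^2 - 4*l + 4) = (l - 5)*(l - 2)*(l^2 + l - 2) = (l - 5)*(l - 2)*(l - 1)*(l + 2)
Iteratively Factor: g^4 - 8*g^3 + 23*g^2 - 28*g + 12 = (g - 2)*(g^3 - 6*g^2 + 11*g - 6) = (g - 3)*(g - 2)*(g^2 - 3*g + 2) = (g - 3)*(g - 2)^2*(g - 1)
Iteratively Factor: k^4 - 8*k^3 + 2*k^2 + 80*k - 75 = (k - 1)*(k^3 - 7*k^2 - 5*k + 75) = (k - 5)*(k - 1)*(k^2 - 2*k - 15) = (k - 5)^2*(k - 1)*(k + 3)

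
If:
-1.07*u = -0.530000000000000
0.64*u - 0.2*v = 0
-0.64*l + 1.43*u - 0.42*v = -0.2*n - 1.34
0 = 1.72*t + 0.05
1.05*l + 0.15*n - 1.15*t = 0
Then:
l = 0.66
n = -4.81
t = -0.03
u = 0.50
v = 1.59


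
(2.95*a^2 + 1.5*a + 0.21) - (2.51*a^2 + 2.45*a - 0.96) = 0.44*a^2 - 0.95*a + 1.17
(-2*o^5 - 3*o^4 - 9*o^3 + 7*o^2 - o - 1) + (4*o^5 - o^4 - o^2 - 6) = 2*o^5 - 4*o^4 - 9*o^3 + 6*o^2 - o - 7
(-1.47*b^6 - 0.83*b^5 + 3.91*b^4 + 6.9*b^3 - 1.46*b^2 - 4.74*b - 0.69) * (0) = 0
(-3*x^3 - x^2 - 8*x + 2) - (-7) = -3*x^3 - x^2 - 8*x + 9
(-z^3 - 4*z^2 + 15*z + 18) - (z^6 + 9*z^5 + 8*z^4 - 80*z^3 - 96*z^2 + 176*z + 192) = -z^6 - 9*z^5 - 8*z^4 + 79*z^3 + 92*z^2 - 161*z - 174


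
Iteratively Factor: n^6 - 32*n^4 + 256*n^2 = (n + 4)*(n^5 - 4*n^4 - 16*n^3 + 64*n^2) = n*(n + 4)*(n^4 - 4*n^3 - 16*n^2 + 64*n) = n*(n - 4)*(n + 4)*(n^3 - 16*n) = n*(n - 4)^2*(n + 4)*(n^2 + 4*n) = n*(n - 4)^2*(n + 4)^2*(n)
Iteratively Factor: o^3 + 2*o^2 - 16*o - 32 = (o + 4)*(o^2 - 2*o - 8) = (o - 4)*(o + 4)*(o + 2)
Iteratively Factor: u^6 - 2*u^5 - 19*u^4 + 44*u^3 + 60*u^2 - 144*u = (u - 2)*(u^5 - 19*u^3 + 6*u^2 + 72*u) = (u - 2)*(u + 2)*(u^4 - 2*u^3 - 15*u^2 + 36*u) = (u - 3)*(u - 2)*(u + 2)*(u^3 + u^2 - 12*u) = (u - 3)^2*(u - 2)*(u + 2)*(u^2 + 4*u) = (u - 3)^2*(u - 2)*(u + 2)*(u + 4)*(u)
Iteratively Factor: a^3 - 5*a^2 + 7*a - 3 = (a - 3)*(a^2 - 2*a + 1) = (a - 3)*(a - 1)*(a - 1)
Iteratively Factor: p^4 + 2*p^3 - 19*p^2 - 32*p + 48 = (p - 4)*(p^3 + 6*p^2 + 5*p - 12) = (p - 4)*(p + 3)*(p^2 + 3*p - 4) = (p - 4)*(p + 3)*(p + 4)*(p - 1)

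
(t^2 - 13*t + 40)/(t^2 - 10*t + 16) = (t - 5)/(t - 2)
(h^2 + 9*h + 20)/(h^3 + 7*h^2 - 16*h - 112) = (h + 5)/(h^2 + 3*h - 28)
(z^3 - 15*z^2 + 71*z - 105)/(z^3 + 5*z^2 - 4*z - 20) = (z^3 - 15*z^2 + 71*z - 105)/(z^3 + 5*z^2 - 4*z - 20)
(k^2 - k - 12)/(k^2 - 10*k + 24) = (k + 3)/(k - 6)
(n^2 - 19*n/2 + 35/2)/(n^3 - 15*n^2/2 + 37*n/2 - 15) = (n - 7)/(n^2 - 5*n + 6)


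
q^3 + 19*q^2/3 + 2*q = q*(q + 1/3)*(q + 6)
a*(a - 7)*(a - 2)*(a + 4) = a^4 - 5*a^3 - 22*a^2 + 56*a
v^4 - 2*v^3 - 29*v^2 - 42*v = v*(v - 7)*(v + 2)*(v + 3)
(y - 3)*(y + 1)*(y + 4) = y^3 + 2*y^2 - 11*y - 12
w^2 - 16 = (w - 4)*(w + 4)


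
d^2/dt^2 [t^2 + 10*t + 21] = 2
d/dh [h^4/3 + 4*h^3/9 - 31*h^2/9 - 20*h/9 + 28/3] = 4*h^3/3 + 4*h^2/3 - 62*h/9 - 20/9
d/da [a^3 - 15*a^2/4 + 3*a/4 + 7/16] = 3*a^2 - 15*a/2 + 3/4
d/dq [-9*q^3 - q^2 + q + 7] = -27*q^2 - 2*q + 1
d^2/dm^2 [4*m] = 0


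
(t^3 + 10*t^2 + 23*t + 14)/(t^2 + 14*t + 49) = (t^2 + 3*t + 2)/(t + 7)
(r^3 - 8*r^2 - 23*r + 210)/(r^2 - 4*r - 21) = (r^2 - r - 30)/(r + 3)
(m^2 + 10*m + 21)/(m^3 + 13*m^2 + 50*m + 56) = (m + 3)/(m^2 + 6*m + 8)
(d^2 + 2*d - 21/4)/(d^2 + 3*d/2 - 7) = (d - 3/2)/(d - 2)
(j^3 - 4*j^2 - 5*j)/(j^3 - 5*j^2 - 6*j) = (j - 5)/(j - 6)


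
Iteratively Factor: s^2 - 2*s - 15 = (s + 3)*(s - 5)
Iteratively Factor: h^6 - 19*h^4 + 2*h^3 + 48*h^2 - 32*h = (h)*(h^5 - 19*h^3 + 2*h^2 + 48*h - 32) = h*(h - 1)*(h^4 + h^3 - 18*h^2 - 16*h + 32) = h*(h - 4)*(h - 1)*(h^3 + 5*h^2 + 2*h - 8) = h*(h - 4)*(h - 1)*(h + 2)*(h^2 + 3*h - 4) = h*(h - 4)*(h - 1)*(h + 2)*(h + 4)*(h - 1)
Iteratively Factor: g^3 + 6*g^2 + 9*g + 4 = (g + 1)*(g^2 + 5*g + 4) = (g + 1)*(g + 4)*(g + 1)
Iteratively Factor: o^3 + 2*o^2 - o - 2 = (o + 2)*(o^2 - 1) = (o + 1)*(o + 2)*(o - 1)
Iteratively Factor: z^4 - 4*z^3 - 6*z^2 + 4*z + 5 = (z + 1)*(z^3 - 5*z^2 - z + 5) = (z - 1)*(z + 1)*(z^2 - 4*z - 5) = (z - 1)*(z + 1)^2*(z - 5)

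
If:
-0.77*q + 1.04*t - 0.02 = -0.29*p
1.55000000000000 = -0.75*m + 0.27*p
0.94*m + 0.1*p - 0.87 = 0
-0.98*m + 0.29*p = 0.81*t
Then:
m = 0.24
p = 6.42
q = 5.10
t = 2.00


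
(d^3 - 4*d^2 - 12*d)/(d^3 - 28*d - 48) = d/(d + 4)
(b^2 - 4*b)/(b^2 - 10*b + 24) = b/(b - 6)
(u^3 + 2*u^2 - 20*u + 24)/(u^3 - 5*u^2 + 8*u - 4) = (u + 6)/(u - 1)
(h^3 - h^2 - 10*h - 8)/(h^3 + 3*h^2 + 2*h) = (h - 4)/h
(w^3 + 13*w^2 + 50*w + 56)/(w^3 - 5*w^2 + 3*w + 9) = (w^3 + 13*w^2 + 50*w + 56)/(w^3 - 5*w^2 + 3*w + 9)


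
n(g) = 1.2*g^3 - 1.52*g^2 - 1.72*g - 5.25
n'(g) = 3.6*g^2 - 3.04*g - 1.72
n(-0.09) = -5.11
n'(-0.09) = -1.42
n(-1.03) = -6.40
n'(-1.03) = 5.23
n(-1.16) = -7.17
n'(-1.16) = 6.65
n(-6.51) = -389.54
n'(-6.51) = 170.64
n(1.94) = -5.55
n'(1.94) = 5.93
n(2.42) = -1.31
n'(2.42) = 12.01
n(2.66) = 2.01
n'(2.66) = 15.67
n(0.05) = -5.34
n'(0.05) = -1.86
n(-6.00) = -308.85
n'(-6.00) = 146.12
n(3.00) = 8.31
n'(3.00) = 21.56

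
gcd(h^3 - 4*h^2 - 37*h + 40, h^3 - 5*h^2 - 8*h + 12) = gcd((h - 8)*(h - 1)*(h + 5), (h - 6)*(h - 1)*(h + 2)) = h - 1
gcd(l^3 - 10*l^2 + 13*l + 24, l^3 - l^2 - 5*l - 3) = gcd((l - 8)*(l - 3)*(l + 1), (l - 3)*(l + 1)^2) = l^2 - 2*l - 3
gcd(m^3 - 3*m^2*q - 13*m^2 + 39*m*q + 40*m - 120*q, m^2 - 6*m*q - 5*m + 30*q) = m - 5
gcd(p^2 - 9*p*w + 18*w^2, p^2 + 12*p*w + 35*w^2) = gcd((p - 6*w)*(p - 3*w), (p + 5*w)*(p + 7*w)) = 1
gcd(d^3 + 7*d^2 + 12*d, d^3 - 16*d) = d^2 + 4*d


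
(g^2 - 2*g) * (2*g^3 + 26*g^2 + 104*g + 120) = 2*g^5 + 22*g^4 + 52*g^3 - 88*g^2 - 240*g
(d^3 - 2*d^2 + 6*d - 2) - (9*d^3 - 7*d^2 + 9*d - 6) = -8*d^3 + 5*d^2 - 3*d + 4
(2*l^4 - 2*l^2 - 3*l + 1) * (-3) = -6*l^4 + 6*l^2 + 9*l - 3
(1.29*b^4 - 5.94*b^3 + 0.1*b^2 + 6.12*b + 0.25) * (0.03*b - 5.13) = 0.0387*b^5 - 6.7959*b^4 + 30.4752*b^3 - 0.3294*b^2 - 31.3881*b - 1.2825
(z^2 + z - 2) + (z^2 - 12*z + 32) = 2*z^2 - 11*z + 30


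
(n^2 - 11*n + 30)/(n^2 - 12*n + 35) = (n - 6)/(n - 7)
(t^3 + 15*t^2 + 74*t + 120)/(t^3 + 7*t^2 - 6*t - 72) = (t + 5)/(t - 3)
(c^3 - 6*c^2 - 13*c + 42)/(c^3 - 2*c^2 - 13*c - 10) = (-c^3 + 6*c^2 + 13*c - 42)/(-c^3 + 2*c^2 + 13*c + 10)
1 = 1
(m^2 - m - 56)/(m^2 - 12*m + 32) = (m + 7)/(m - 4)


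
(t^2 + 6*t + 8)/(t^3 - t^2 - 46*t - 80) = (t + 4)/(t^2 - 3*t - 40)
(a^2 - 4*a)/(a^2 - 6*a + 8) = a/(a - 2)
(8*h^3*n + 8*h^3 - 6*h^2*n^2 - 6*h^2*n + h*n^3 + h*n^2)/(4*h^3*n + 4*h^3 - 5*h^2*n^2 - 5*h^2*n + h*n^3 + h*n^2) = (2*h - n)/(h - n)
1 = 1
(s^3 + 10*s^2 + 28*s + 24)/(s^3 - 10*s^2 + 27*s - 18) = (s^3 + 10*s^2 + 28*s + 24)/(s^3 - 10*s^2 + 27*s - 18)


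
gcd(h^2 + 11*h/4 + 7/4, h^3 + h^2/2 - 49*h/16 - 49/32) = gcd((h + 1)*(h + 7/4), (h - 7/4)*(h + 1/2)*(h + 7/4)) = h + 7/4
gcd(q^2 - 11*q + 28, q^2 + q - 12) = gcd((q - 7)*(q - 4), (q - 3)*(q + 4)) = 1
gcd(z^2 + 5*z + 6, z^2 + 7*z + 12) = z + 3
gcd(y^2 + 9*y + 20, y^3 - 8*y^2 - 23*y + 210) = y + 5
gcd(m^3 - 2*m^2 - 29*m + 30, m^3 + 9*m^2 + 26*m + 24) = 1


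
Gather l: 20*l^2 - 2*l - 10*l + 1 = 20*l^2 - 12*l + 1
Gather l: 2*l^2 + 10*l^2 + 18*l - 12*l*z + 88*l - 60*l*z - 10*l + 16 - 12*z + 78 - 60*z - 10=12*l^2 + l*(96 - 72*z) - 72*z + 84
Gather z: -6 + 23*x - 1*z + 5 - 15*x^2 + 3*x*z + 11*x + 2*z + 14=-15*x^2 + 34*x + z*(3*x + 1) + 13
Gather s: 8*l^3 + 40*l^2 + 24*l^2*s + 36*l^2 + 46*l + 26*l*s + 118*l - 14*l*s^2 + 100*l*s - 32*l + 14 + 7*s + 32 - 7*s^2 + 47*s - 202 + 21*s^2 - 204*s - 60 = 8*l^3 + 76*l^2 + 132*l + s^2*(14 - 14*l) + s*(24*l^2 + 126*l - 150) - 216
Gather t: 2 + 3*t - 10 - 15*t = -12*t - 8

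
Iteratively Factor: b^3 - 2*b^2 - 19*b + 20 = (b + 4)*(b^2 - 6*b + 5) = (b - 1)*(b + 4)*(b - 5)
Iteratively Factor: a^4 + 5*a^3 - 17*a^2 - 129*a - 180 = (a + 3)*(a^3 + 2*a^2 - 23*a - 60) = (a + 3)*(a + 4)*(a^2 - 2*a - 15) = (a + 3)^2*(a + 4)*(a - 5)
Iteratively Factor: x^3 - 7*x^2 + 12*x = (x - 3)*(x^2 - 4*x) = x*(x - 3)*(x - 4)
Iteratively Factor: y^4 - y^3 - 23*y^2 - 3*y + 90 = (y - 2)*(y^3 + y^2 - 21*y - 45) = (y - 2)*(y + 3)*(y^2 - 2*y - 15) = (y - 2)*(y + 3)^2*(y - 5)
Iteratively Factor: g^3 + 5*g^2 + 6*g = (g + 3)*(g^2 + 2*g) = g*(g + 3)*(g + 2)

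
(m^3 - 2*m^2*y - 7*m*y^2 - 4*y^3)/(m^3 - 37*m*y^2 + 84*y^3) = (-m^2 - 2*m*y - y^2)/(-m^2 - 4*m*y + 21*y^2)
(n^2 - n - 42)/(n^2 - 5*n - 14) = (n + 6)/(n + 2)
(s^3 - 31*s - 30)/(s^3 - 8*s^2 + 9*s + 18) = (s + 5)/(s - 3)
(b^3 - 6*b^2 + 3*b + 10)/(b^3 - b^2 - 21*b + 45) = (b^3 - 6*b^2 + 3*b + 10)/(b^3 - b^2 - 21*b + 45)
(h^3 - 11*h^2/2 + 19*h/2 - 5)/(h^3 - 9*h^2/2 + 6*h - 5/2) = (h - 2)/(h - 1)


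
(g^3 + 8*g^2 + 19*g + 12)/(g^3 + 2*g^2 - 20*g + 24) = (g^3 + 8*g^2 + 19*g + 12)/(g^3 + 2*g^2 - 20*g + 24)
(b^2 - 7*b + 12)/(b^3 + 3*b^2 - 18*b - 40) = (b - 3)/(b^2 + 7*b + 10)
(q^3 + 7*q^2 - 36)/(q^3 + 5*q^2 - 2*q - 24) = (q + 6)/(q + 4)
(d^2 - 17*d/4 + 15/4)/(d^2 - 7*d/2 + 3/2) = (4*d - 5)/(2*(2*d - 1))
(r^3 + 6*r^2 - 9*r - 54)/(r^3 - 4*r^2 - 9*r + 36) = (r + 6)/(r - 4)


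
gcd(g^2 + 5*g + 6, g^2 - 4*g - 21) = g + 3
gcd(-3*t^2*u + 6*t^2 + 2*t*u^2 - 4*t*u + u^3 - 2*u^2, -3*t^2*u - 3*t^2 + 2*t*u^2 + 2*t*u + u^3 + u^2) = 3*t^2 - 2*t*u - u^2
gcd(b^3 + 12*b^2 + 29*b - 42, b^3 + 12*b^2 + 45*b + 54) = b + 6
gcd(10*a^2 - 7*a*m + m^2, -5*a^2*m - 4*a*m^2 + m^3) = 5*a - m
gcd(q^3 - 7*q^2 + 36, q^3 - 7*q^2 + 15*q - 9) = q - 3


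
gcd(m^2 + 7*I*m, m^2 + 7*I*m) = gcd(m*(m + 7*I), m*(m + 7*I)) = m^2 + 7*I*m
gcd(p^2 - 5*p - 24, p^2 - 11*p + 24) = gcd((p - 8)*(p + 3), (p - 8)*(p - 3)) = p - 8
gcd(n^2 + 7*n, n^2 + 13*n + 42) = n + 7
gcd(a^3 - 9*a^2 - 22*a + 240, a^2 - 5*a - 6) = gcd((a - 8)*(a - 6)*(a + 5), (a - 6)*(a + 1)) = a - 6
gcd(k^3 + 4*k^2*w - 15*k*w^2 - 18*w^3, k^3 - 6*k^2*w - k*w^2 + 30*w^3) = -k + 3*w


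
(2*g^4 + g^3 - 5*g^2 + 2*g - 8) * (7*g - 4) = 14*g^5 - g^4 - 39*g^3 + 34*g^2 - 64*g + 32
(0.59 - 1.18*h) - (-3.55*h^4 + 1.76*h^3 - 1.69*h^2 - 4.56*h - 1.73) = 3.55*h^4 - 1.76*h^3 + 1.69*h^2 + 3.38*h + 2.32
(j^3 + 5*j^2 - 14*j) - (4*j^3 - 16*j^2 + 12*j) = -3*j^3 + 21*j^2 - 26*j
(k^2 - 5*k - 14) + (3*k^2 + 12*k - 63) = 4*k^2 + 7*k - 77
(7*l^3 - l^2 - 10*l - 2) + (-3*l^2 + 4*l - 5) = 7*l^3 - 4*l^2 - 6*l - 7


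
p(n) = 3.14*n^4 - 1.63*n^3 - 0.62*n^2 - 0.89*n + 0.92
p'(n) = 12.56*n^3 - 4.89*n^2 - 1.24*n - 0.89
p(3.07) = 224.10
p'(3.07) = 312.63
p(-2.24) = 97.18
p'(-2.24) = -163.82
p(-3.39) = 475.01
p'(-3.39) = -542.20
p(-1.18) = 9.87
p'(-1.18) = -26.87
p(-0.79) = 3.26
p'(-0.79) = -9.15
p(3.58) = 430.78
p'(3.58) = 508.29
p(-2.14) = 81.81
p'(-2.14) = -143.72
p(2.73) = 135.12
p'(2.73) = 214.83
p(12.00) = 62195.36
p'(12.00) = 20983.75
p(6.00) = 3690.62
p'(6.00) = 2528.59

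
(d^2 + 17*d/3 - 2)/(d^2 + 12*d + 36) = (d - 1/3)/(d + 6)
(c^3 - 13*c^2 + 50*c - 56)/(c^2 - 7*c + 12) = (c^2 - 9*c + 14)/(c - 3)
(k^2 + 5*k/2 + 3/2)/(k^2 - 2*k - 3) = (k + 3/2)/(k - 3)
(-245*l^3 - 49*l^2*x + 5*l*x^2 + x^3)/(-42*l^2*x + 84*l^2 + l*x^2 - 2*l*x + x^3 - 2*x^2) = (-35*l^2 - 2*l*x + x^2)/(-6*l*x + 12*l + x^2 - 2*x)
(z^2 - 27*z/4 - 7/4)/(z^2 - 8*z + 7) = (z + 1/4)/(z - 1)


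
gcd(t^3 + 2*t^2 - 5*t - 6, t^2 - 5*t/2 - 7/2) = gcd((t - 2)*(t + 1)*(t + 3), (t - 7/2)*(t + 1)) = t + 1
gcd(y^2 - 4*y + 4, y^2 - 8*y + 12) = y - 2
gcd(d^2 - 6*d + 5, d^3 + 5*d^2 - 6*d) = d - 1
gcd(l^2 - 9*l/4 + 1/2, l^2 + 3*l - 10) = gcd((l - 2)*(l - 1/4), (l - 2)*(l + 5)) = l - 2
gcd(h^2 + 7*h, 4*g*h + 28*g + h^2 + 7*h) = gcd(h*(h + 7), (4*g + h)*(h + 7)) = h + 7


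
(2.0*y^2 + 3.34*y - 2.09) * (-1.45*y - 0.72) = -2.9*y^3 - 6.283*y^2 + 0.6257*y + 1.5048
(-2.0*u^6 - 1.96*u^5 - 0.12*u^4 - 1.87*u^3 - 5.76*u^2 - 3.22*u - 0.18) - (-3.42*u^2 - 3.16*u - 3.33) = -2.0*u^6 - 1.96*u^5 - 0.12*u^4 - 1.87*u^3 - 2.34*u^2 - 0.0600000000000001*u + 3.15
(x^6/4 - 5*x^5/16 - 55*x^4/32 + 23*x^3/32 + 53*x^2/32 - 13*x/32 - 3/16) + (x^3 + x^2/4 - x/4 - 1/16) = x^6/4 - 5*x^5/16 - 55*x^4/32 + 55*x^3/32 + 61*x^2/32 - 21*x/32 - 1/4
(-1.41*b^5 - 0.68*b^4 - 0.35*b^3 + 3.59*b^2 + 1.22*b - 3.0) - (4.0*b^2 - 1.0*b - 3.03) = -1.41*b^5 - 0.68*b^4 - 0.35*b^3 - 0.41*b^2 + 2.22*b + 0.0299999999999998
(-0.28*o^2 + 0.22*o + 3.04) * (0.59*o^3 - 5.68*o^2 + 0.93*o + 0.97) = -0.1652*o^5 + 1.7202*o^4 + 0.2836*o^3 - 17.3342*o^2 + 3.0406*o + 2.9488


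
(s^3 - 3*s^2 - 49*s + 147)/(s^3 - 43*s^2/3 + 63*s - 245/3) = 3*(s^2 + 4*s - 21)/(3*s^2 - 22*s + 35)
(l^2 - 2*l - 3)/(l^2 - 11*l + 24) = (l + 1)/(l - 8)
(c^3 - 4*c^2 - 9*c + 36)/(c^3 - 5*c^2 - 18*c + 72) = (c^2 - c - 12)/(c^2 - 2*c - 24)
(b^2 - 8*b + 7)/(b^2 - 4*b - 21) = (b - 1)/(b + 3)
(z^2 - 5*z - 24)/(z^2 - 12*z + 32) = (z + 3)/(z - 4)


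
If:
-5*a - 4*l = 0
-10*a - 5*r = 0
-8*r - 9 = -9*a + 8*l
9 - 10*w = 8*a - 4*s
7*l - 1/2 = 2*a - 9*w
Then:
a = 9/35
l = -9/28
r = -18/35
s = -2089/2520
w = 457/1260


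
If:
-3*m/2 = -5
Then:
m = 10/3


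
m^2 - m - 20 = (m - 5)*(m + 4)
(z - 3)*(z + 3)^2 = z^3 + 3*z^2 - 9*z - 27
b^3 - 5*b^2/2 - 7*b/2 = b*(b - 7/2)*(b + 1)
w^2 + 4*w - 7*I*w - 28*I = (w + 4)*(w - 7*I)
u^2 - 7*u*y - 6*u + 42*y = (u - 6)*(u - 7*y)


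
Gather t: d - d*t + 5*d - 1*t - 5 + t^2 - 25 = 6*d + t^2 + t*(-d - 1) - 30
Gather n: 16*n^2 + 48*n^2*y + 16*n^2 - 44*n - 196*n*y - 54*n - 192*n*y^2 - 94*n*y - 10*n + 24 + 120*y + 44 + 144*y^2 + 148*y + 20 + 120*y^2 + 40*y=n^2*(48*y + 32) + n*(-192*y^2 - 290*y - 108) + 264*y^2 + 308*y + 88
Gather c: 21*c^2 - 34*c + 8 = 21*c^2 - 34*c + 8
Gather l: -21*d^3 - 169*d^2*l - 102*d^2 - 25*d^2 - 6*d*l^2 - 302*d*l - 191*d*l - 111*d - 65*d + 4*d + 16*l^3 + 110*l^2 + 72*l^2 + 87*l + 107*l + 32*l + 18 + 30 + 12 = -21*d^3 - 127*d^2 - 172*d + 16*l^3 + l^2*(182 - 6*d) + l*(-169*d^2 - 493*d + 226) + 60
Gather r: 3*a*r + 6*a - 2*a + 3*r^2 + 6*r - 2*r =4*a + 3*r^2 + r*(3*a + 4)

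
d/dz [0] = 0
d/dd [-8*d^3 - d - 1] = -24*d^2 - 1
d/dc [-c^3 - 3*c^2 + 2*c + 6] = -3*c^2 - 6*c + 2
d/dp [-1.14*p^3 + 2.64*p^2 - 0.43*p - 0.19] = -3.42*p^2 + 5.28*p - 0.43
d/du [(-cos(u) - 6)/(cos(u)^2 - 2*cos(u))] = (-sin(u) + 12*sin(u)/cos(u)^2 - 12*tan(u))/(cos(u) - 2)^2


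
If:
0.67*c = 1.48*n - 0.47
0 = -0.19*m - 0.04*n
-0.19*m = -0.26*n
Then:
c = -0.70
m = 0.00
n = 0.00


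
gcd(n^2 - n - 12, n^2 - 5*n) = 1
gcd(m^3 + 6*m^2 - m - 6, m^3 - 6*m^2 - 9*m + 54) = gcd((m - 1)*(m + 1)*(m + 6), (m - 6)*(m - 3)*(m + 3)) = 1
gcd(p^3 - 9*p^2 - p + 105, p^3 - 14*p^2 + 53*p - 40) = p - 5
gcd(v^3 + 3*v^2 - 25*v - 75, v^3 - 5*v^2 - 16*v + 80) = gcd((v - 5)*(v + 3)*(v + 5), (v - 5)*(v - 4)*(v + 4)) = v - 5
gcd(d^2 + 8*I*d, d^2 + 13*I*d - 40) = d + 8*I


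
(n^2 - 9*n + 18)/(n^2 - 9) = (n - 6)/(n + 3)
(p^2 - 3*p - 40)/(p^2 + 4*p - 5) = (p - 8)/(p - 1)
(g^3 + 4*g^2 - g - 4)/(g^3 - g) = (g + 4)/g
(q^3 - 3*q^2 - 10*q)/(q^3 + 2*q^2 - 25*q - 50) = q/(q + 5)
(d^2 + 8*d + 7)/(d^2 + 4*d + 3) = (d + 7)/(d + 3)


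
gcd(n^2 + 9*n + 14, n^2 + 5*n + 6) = n + 2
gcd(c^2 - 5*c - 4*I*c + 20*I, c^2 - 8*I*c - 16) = c - 4*I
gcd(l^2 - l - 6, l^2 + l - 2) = l + 2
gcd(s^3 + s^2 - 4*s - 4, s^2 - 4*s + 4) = s - 2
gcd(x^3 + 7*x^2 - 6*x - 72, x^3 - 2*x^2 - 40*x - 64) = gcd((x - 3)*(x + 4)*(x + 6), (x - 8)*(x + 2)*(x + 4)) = x + 4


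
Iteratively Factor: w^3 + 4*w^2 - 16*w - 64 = (w + 4)*(w^2 - 16) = (w + 4)^2*(w - 4)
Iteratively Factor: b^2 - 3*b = (b)*(b - 3)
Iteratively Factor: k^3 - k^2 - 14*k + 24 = (k + 4)*(k^2 - 5*k + 6) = (k - 2)*(k + 4)*(k - 3)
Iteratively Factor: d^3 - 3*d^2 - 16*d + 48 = (d + 4)*(d^2 - 7*d + 12) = (d - 4)*(d + 4)*(d - 3)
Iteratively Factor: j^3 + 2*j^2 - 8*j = (j + 4)*(j^2 - 2*j) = (j - 2)*(j + 4)*(j)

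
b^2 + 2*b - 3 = (b - 1)*(b + 3)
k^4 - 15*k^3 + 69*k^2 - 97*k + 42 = (k - 7)*(k - 6)*(k - 1)^2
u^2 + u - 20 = (u - 4)*(u + 5)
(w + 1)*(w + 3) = w^2 + 4*w + 3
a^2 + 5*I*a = a*(a + 5*I)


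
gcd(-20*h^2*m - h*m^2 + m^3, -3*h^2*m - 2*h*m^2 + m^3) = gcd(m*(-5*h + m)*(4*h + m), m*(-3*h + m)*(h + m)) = m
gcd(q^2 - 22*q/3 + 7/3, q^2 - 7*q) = q - 7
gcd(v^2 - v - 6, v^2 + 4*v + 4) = v + 2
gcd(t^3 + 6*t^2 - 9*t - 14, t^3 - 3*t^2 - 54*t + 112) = t^2 + 5*t - 14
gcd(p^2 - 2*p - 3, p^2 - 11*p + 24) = p - 3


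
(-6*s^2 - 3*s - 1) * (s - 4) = -6*s^3 + 21*s^2 + 11*s + 4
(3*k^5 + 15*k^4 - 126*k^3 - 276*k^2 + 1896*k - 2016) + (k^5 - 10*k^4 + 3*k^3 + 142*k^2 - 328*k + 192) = 4*k^5 + 5*k^4 - 123*k^3 - 134*k^2 + 1568*k - 1824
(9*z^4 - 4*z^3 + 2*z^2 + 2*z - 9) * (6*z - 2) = 54*z^5 - 42*z^4 + 20*z^3 + 8*z^2 - 58*z + 18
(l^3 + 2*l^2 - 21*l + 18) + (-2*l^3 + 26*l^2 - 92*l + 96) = -l^3 + 28*l^2 - 113*l + 114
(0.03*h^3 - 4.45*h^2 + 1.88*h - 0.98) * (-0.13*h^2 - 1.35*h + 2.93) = -0.0039*h^5 + 0.538*h^4 + 5.851*h^3 - 15.4491*h^2 + 6.8314*h - 2.8714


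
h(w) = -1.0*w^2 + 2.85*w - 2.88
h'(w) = 2.85 - 2.0*w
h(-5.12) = -43.69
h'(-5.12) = 13.09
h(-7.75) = -85.03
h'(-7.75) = 18.35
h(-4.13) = -31.71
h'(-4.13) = 11.11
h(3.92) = -7.07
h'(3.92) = -4.99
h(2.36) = -1.72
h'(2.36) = -1.87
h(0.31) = -2.09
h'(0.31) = 2.23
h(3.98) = -7.38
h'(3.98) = -5.11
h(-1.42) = -8.94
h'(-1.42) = 5.69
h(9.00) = -58.23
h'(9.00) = -15.15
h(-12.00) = -181.08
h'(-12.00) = 26.85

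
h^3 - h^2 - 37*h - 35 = (h - 7)*(h + 1)*(h + 5)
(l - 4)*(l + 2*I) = l^2 - 4*l + 2*I*l - 8*I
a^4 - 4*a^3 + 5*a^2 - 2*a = a*(a - 2)*(a - 1)^2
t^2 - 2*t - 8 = (t - 4)*(t + 2)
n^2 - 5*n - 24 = (n - 8)*(n + 3)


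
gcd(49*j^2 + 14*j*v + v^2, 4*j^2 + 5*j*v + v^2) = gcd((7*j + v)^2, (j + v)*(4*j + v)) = 1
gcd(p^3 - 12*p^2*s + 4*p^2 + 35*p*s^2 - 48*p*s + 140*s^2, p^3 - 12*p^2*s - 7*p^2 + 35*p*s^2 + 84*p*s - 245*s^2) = p^2 - 12*p*s + 35*s^2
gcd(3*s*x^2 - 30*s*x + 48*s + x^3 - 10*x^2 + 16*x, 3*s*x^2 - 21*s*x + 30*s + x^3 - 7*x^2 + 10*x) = 3*s*x - 6*s + x^2 - 2*x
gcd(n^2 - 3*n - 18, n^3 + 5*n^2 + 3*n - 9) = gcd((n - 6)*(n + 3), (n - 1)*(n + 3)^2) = n + 3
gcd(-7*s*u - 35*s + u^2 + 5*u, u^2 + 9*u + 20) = u + 5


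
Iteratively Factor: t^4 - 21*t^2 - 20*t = (t)*(t^3 - 21*t - 20) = t*(t + 1)*(t^2 - t - 20) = t*(t - 5)*(t + 1)*(t + 4)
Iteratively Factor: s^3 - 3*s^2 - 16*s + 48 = (s - 3)*(s^2 - 16) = (s - 4)*(s - 3)*(s + 4)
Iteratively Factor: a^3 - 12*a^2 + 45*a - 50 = (a - 5)*(a^2 - 7*a + 10) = (a - 5)^2*(a - 2)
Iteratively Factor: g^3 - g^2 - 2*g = (g)*(g^2 - g - 2) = g*(g + 1)*(g - 2)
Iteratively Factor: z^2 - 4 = (z + 2)*(z - 2)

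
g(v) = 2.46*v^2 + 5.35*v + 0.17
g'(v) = 4.92*v + 5.35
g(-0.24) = -0.97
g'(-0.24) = 4.17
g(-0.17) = -0.67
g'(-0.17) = 4.51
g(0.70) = 5.12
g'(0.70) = 8.79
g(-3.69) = 13.92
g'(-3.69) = -12.80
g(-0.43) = -1.68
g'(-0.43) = 3.23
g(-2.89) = 5.25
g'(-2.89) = -8.87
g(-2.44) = 1.76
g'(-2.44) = -6.65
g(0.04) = 0.39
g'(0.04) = 5.55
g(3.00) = 38.36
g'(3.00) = 20.11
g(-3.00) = 6.26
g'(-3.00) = -9.41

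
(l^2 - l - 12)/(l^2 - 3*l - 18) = (l - 4)/(l - 6)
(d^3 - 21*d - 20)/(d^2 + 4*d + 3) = (d^2 - d - 20)/(d + 3)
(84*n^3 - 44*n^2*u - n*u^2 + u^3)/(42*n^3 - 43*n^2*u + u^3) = (-2*n + u)/(-n + u)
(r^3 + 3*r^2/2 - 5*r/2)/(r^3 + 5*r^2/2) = (r - 1)/r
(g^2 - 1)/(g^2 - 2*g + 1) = (g + 1)/(g - 1)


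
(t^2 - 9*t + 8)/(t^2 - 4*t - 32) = (t - 1)/(t + 4)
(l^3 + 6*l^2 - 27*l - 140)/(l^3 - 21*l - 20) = (l + 7)/(l + 1)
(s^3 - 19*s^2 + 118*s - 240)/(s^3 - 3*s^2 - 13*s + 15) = (s^2 - 14*s + 48)/(s^2 + 2*s - 3)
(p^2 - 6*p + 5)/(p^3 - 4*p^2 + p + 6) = (p^2 - 6*p + 5)/(p^3 - 4*p^2 + p + 6)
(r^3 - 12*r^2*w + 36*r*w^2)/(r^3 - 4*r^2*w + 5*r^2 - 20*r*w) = (r^2 - 12*r*w + 36*w^2)/(r^2 - 4*r*w + 5*r - 20*w)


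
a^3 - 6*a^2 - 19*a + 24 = (a - 8)*(a - 1)*(a + 3)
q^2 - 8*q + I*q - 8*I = (q - 8)*(q + I)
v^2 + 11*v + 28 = (v + 4)*(v + 7)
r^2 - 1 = (r - 1)*(r + 1)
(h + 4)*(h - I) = h^2 + 4*h - I*h - 4*I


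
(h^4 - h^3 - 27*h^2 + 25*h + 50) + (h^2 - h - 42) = h^4 - h^3 - 26*h^2 + 24*h + 8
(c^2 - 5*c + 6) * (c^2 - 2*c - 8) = c^4 - 7*c^3 + 8*c^2 + 28*c - 48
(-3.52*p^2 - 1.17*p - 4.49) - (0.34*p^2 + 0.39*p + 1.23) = -3.86*p^2 - 1.56*p - 5.72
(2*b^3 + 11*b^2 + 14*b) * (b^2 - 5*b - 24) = 2*b^5 + b^4 - 89*b^3 - 334*b^2 - 336*b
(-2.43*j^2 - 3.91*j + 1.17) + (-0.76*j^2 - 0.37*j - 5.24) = -3.19*j^2 - 4.28*j - 4.07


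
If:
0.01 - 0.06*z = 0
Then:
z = 0.17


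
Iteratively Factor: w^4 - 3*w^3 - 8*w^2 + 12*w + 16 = (w - 4)*(w^3 + w^2 - 4*w - 4) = (w - 4)*(w + 2)*(w^2 - w - 2) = (w - 4)*(w + 1)*(w + 2)*(w - 2)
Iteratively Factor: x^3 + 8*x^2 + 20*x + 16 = (x + 4)*(x^2 + 4*x + 4) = (x + 2)*(x + 4)*(x + 2)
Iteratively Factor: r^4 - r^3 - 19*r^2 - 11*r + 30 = (r + 2)*(r^3 - 3*r^2 - 13*r + 15) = (r - 5)*(r + 2)*(r^2 + 2*r - 3) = (r - 5)*(r + 2)*(r + 3)*(r - 1)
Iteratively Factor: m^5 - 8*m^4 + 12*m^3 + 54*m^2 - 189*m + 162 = (m - 3)*(m^4 - 5*m^3 - 3*m^2 + 45*m - 54) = (m - 3)^2*(m^3 - 2*m^2 - 9*m + 18) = (m - 3)^3*(m^2 + m - 6) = (m - 3)^3*(m - 2)*(m + 3)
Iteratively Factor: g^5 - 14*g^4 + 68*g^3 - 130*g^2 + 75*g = (g)*(g^4 - 14*g^3 + 68*g^2 - 130*g + 75) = g*(g - 1)*(g^3 - 13*g^2 + 55*g - 75) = g*(g - 3)*(g - 1)*(g^2 - 10*g + 25) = g*(g - 5)*(g - 3)*(g - 1)*(g - 5)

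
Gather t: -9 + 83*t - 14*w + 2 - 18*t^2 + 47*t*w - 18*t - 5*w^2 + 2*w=-18*t^2 + t*(47*w + 65) - 5*w^2 - 12*w - 7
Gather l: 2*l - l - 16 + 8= l - 8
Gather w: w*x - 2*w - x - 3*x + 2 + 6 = w*(x - 2) - 4*x + 8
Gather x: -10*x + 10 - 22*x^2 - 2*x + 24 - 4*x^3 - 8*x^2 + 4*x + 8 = -4*x^3 - 30*x^2 - 8*x + 42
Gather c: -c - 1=-c - 1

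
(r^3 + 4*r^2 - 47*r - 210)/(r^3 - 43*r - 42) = (r + 5)/(r + 1)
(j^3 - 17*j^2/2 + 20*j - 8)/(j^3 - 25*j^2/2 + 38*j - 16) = (j - 4)/(j - 8)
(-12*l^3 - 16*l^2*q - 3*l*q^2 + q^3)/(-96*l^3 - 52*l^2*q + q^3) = (-6*l^2 - 5*l*q + q^2)/(-48*l^2 - 2*l*q + q^2)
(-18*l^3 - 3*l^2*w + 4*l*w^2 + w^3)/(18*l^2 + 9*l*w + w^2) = (-6*l^2 + l*w + w^2)/(6*l + w)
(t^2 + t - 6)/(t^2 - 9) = (t - 2)/(t - 3)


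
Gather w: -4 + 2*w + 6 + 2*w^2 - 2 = 2*w^2 + 2*w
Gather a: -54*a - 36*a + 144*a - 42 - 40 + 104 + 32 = 54*a + 54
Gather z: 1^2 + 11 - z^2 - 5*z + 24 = -z^2 - 5*z + 36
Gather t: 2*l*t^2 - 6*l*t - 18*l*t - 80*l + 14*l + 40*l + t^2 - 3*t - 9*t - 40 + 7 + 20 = -26*l + t^2*(2*l + 1) + t*(-24*l - 12) - 13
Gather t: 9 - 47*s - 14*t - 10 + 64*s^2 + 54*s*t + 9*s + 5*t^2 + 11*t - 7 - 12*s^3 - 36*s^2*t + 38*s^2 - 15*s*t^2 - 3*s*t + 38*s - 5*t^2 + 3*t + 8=-12*s^3 + 102*s^2 - 15*s*t^2 + t*(-36*s^2 + 51*s)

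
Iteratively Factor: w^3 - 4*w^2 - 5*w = (w - 5)*(w^2 + w) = w*(w - 5)*(w + 1)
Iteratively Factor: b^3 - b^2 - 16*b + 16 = (b - 1)*(b^2 - 16) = (b - 1)*(b + 4)*(b - 4)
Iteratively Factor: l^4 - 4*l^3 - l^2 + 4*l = (l)*(l^3 - 4*l^2 - l + 4) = l*(l - 1)*(l^2 - 3*l - 4) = l*(l - 1)*(l + 1)*(l - 4)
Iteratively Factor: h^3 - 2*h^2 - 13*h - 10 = (h + 2)*(h^2 - 4*h - 5) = (h + 1)*(h + 2)*(h - 5)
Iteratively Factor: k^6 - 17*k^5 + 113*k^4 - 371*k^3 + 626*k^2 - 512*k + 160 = (k - 4)*(k^5 - 13*k^4 + 61*k^3 - 127*k^2 + 118*k - 40) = (k - 4)*(k - 2)*(k^4 - 11*k^3 + 39*k^2 - 49*k + 20) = (k - 4)*(k - 2)*(k - 1)*(k^3 - 10*k^2 + 29*k - 20) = (k - 4)^2*(k - 2)*(k - 1)*(k^2 - 6*k + 5) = (k - 4)^2*(k - 2)*(k - 1)^2*(k - 5)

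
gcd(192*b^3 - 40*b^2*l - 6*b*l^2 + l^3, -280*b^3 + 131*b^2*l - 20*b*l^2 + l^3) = 8*b - l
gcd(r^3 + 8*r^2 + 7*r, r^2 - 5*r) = r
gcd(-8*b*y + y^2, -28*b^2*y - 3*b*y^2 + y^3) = y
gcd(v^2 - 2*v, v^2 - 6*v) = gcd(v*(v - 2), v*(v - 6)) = v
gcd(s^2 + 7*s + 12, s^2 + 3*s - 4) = s + 4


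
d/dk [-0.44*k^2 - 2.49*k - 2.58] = -0.88*k - 2.49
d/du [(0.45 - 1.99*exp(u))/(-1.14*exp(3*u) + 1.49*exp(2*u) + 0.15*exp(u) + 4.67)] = (-4.5372*exp(3*u) + 4.5041*exp(2*u) - 1.341*exp(u) - 9.3608)*exp(u)/(1.2996*exp(6*u) - 3.3972*exp(5*u) + 1.8781*exp(4*u) - 10.2006*exp(3*u) + 13.9391*exp(2*u) + 1.401*exp(u) + 21.8089)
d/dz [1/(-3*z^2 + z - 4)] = (6*z - 1)/(3*z^2 - z + 4)^2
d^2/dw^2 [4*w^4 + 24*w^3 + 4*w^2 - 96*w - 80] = 48*w^2 + 144*w + 8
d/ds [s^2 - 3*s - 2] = 2*s - 3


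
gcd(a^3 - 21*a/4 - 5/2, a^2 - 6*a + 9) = 1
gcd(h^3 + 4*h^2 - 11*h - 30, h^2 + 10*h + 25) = h + 5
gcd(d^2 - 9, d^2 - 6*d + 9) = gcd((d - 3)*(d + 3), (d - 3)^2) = d - 3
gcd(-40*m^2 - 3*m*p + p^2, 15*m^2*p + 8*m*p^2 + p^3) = 5*m + p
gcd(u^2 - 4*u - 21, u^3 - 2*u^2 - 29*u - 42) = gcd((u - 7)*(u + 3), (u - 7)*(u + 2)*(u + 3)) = u^2 - 4*u - 21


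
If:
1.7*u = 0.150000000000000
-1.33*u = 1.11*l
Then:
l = -0.11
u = 0.09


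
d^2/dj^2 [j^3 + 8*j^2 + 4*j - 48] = 6*j + 16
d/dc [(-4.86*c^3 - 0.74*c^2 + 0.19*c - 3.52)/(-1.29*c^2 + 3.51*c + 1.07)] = (6.2694*c^4 - 34.1172*c^3 - 17.9529*c^2 - 10.6652*c + 12.5585)/(1.6641*c^4 - 9.0558*c^3 + 9.5595*c^2 + 7.5114*c + 1.1449)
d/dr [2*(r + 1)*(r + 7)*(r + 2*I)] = 6*r^2 + 8*r*(4 + I) + 14 + 32*I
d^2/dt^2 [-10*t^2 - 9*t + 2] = -20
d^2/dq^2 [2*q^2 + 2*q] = 4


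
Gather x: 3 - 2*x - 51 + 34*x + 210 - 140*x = 162 - 108*x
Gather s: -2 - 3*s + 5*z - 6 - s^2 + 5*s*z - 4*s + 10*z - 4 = -s^2 + s*(5*z - 7) + 15*z - 12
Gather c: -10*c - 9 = -10*c - 9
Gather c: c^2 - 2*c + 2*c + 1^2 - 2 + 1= c^2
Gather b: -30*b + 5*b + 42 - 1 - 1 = 40 - 25*b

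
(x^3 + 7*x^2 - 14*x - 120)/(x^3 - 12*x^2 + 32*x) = (x^2 + 11*x + 30)/(x*(x - 8))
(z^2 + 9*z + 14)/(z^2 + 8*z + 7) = (z + 2)/(z + 1)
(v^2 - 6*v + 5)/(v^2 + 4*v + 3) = (v^2 - 6*v + 5)/(v^2 + 4*v + 3)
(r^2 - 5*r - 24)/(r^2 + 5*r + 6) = (r - 8)/(r + 2)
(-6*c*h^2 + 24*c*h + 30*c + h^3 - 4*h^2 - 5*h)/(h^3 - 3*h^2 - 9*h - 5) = (-6*c + h)/(h + 1)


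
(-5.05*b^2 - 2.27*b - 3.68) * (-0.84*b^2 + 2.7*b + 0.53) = 4.242*b^4 - 11.7282*b^3 - 5.7143*b^2 - 11.1391*b - 1.9504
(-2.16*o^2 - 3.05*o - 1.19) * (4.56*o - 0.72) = -9.8496*o^3 - 12.3528*o^2 - 3.2304*o + 0.8568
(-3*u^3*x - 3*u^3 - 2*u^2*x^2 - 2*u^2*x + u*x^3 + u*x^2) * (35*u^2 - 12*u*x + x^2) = -105*u^5*x - 105*u^5 - 34*u^4*x^2 - 34*u^4*x + 56*u^3*x^3 + 56*u^3*x^2 - 14*u^2*x^4 - 14*u^2*x^3 + u*x^5 + u*x^4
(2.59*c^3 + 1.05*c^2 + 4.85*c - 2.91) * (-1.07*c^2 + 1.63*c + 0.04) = -2.7713*c^5 + 3.0982*c^4 - 3.3744*c^3 + 11.0612*c^2 - 4.5493*c - 0.1164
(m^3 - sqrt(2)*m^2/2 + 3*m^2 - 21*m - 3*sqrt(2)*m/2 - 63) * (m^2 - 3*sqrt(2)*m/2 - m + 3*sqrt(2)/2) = m^5 - 2*sqrt(2)*m^4 + 2*m^4 - 45*m^3/2 - 4*sqrt(2)*m^3 - 39*m^2 + 75*sqrt(2)*m^2/2 + 117*m/2 + 63*sqrt(2)*m - 189*sqrt(2)/2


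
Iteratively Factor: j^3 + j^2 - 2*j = (j)*(j^2 + j - 2) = j*(j + 2)*(j - 1)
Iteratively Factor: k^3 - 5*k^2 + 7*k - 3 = (k - 3)*(k^2 - 2*k + 1) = (k - 3)*(k - 1)*(k - 1)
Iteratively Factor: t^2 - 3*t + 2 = (t - 1)*(t - 2)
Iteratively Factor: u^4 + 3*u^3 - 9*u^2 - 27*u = (u)*(u^3 + 3*u^2 - 9*u - 27) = u*(u - 3)*(u^2 + 6*u + 9) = u*(u - 3)*(u + 3)*(u + 3)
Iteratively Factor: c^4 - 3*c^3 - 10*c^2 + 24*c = (c - 4)*(c^3 + c^2 - 6*c) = (c - 4)*(c - 2)*(c^2 + 3*c) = c*(c - 4)*(c - 2)*(c + 3)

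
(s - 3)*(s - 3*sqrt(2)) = s^2 - 3*sqrt(2)*s - 3*s + 9*sqrt(2)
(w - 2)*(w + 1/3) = w^2 - 5*w/3 - 2/3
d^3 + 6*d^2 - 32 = (d - 2)*(d + 4)^2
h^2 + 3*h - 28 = (h - 4)*(h + 7)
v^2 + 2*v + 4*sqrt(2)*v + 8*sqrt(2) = (v + 2)*(v + 4*sqrt(2))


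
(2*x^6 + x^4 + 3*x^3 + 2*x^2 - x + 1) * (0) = 0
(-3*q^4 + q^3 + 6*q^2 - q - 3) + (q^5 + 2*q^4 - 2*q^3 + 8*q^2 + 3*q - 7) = q^5 - q^4 - q^3 + 14*q^2 + 2*q - 10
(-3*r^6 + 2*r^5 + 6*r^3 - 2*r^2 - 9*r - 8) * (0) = 0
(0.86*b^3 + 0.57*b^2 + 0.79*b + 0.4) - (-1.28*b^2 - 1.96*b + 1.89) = 0.86*b^3 + 1.85*b^2 + 2.75*b - 1.49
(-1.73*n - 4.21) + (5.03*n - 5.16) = 3.3*n - 9.37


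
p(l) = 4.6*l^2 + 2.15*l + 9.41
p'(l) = 9.2*l + 2.15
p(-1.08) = 12.45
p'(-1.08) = -7.79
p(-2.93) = 42.60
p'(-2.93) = -24.81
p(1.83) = 28.75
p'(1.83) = 18.99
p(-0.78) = 10.53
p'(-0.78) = -5.03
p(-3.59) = 60.98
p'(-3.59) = -30.88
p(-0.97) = 11.65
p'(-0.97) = -6.77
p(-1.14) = 12.94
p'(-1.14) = -8.34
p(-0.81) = 10.69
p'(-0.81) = -5.30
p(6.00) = 187.91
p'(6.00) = 57.35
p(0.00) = 9.41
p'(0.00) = 2.15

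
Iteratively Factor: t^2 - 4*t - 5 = (t - 5)*(t + 1)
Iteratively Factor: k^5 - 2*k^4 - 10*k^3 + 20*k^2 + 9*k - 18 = (k - 1)*(k^4 - k^3 - 11*k^2 + 9*k + 18) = (k - 1)*(k + 3)*(k^3 - 4*k^2 + k + 6) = (k - 3)*(k - 1)*(k + 3)*(k^2 - k - 2) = (k - 3)*(k - 2)*(k - 1)*(k + 3)*(k + 1)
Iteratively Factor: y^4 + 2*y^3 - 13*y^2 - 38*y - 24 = (y - 4)*(y^3 + 6*y^2 + 11*y + 6) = (y - 4)*(y + 2)*(y^2 + 4*y + 3) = (y - 4)*(y + 1)*(y + 2)*(y + 3)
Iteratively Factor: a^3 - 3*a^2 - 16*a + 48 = (a - 4)*(a^2 + a - 12) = (a - 4)*(a - 3)*(a + 4)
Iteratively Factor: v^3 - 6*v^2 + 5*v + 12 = (v + 1)*(v^2 - 7*v + 12) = (v - 3)*(v + 1)*(v - 4)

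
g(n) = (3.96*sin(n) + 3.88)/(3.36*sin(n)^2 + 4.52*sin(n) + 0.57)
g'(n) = (-6.72*sin(n)*cos(n) - 4.52*cos(n))*(3.96*sin(n) + 3.88)/(3.36*sin(n)^2 + 4.52*sin(n) + 0.57)^2 + 3.96*cos(n)/(3.36*sin(n)^2 + 4.52*sin(n) + 0.57)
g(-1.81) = -0.05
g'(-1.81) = 1.41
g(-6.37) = 17.39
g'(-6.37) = -316.08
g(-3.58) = 1.80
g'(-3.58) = 2.72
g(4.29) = -0.35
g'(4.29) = 1.84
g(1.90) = 0.97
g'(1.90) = 0.27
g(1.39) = 0.94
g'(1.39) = -0.14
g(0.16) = 3.28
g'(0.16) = -10.32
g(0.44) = 1.79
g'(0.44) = -2.70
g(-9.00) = -3.11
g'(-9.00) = 11.87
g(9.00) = 1.84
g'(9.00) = 2.86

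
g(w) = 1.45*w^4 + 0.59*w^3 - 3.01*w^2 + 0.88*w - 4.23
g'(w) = 5.8*w^3 + 1.77*w^2 - 6.02*w + 0.88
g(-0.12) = -4.38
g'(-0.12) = 1.62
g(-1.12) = -7.54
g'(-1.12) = 1.69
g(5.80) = 1655.63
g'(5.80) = 1157.16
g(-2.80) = 45.88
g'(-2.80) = -95.71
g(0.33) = -4.23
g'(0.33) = -0.71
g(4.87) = 812.43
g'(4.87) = 683.45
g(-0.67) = -6.06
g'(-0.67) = 3.96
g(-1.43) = -7.31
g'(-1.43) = -3.85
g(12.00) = 30659.61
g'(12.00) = 10205.92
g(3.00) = 104.70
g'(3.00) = 155.35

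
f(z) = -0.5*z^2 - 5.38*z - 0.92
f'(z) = -1.0*z - 5.38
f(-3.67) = 12.09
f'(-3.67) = -1.71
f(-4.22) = 12.88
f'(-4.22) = -1.16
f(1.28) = -8.63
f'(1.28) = -6.66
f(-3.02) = 10.77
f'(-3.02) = -2.36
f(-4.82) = 13.40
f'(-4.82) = -0.56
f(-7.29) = 11.73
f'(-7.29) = 1.91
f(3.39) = -24.90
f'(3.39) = -8.77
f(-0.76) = 2.88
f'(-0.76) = -4.62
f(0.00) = -0.92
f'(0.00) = -5.38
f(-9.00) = 7.00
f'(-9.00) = 3.62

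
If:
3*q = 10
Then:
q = 10/3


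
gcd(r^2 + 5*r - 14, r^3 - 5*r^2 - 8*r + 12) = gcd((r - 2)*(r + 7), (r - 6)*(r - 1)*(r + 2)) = 1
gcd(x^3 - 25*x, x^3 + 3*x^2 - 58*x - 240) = x + 5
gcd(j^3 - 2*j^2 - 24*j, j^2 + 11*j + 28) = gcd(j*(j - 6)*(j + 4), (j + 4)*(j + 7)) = j + 4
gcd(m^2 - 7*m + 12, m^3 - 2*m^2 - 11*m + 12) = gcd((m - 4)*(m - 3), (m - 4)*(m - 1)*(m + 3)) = m - 4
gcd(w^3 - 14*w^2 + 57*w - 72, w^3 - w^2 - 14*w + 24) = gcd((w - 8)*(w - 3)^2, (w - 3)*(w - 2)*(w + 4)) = w - 3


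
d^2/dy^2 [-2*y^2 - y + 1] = -4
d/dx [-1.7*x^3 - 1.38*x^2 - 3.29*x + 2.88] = -5.1*x^2 - 2.76*x - 3.29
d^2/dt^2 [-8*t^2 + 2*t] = -16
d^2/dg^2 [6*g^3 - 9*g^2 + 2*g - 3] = 36*g - 18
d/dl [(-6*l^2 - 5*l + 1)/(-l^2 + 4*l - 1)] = (-29*l^2 + 14*l + 1)/(l^4 - 8*l^3 + 18*l^2 - 8*l + 1)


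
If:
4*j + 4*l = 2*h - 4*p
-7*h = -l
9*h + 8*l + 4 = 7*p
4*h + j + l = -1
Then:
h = 6/67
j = -133/67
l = 42/67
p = 94/67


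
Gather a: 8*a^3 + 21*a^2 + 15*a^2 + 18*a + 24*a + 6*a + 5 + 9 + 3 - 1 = 8*a^3 + 36*a^2 + 48*a + 16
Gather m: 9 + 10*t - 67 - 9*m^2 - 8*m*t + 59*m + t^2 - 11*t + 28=-9*m^2 + m*(59 - 8*t) + t^2 - t - 30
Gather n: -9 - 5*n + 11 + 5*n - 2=0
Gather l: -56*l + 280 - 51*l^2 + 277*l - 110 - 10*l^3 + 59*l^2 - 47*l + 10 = -10*l^3 + 8*l^2 + 174*l + 180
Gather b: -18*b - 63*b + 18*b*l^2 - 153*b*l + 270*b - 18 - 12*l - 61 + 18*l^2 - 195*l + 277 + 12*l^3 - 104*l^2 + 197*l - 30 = b*(18*l^2 - 153*l + 189) + 12*l^3 - 86*l^2 - 10*l + 168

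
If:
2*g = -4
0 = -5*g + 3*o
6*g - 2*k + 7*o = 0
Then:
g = -2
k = -53/3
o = -10/3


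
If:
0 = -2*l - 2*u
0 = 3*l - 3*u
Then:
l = 0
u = 0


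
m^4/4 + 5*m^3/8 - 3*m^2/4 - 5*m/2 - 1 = (m/2 + 1)^2*(m - 2)*(m + 1/2)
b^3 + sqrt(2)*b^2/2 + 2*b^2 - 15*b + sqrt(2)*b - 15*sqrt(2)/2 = (b - 3)*(b + 5)*(b + sqrt(2)/2)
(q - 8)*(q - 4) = q^2 - 12*q + 32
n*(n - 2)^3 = n^4 - 6*n^3 + 12*n^2 - 8*n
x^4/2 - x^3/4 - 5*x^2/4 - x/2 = x*(x/2 + 1/4)*(x - 2)*(x + 1)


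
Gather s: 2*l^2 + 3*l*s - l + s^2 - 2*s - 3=2*l^2 - l + s^2 + s*(3*l - 2) - 3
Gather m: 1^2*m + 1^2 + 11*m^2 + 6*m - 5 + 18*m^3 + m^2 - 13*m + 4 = 18*m^3 + 12*m^2 - 6*m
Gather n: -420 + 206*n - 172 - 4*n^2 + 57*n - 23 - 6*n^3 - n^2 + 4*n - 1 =-6*n^3 - 5*n^2 + 267*n - 616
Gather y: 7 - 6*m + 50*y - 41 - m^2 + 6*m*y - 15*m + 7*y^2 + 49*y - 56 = -m^2 - 21*m + 7*y^2 + y*(6*m + 99) - 90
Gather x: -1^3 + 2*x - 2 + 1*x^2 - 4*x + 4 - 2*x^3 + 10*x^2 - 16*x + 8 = -2*x^3 + 11*x^2 - 18*x + 9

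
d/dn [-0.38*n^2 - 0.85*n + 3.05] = -0.76*n - 0.85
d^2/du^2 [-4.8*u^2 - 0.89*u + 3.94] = -9.60000000000000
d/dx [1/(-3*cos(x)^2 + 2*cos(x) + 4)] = 2*(1 - 3*cos(x))*sin(x)/(-3*cos(x)^2 + 2*cos(x) + 4)^2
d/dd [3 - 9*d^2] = -18*d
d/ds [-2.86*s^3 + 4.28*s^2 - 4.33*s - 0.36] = -8.58*s^2 + 8.56*s - 4.33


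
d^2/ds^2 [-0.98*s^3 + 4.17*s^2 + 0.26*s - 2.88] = 8.34 - 5.88*s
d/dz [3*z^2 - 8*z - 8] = 6*z - 8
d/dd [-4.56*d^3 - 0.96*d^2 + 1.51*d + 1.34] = -13.68*d^2 - 1.92*d + 1.51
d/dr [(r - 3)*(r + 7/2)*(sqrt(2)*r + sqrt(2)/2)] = sqrt(2)*(12*r^2 + 8*r - 41)/4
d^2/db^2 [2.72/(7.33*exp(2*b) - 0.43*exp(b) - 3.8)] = ((1.1696 - 79.7504*exp(b))*(-7.33*exp(2*b) + 0.43*exp(b) + 3.8) - 2.72*(14.66*exp(b) - 0.43)*(29.32*exp(b) - 0.86)*exp(b))*exp(b)/(-7.33*exp(2*b) + 0.43*exp(b) + 3.8)^3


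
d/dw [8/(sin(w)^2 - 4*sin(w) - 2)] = 16*(2 - sin(w))*cos(w)/(4*sin(w) + cos(w)^2 + 1)^2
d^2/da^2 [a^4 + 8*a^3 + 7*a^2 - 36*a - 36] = 12*a^2 + 48*a + 14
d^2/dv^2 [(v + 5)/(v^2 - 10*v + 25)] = 2*(v + 25)/(v^4 - 20*v^3 + 150*v^2 - 500*v + 625)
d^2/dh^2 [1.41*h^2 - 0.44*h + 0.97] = 2.82000000000000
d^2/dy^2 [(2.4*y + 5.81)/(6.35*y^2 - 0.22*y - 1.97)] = ((-91.44*y - 72.731)*(-6.35*y^2 + 0.22*y + 1.97) - (2.4*y + 5.81)*(12.7*y - 0.22)*(25.4*y - 0.44))/(-6.35*y^2 + 0.22*y + 1.97)^3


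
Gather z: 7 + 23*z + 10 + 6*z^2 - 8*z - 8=6*z^2 + 15*z + 9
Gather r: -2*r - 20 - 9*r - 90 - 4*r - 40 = -15*r - 150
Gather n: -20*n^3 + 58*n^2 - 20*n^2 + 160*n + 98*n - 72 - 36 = -20*n^3 + 38*n^2 + 258*n - 108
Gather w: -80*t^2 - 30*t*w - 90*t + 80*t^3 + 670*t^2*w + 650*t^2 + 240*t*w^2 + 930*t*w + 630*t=80*t^3 + 570*t^2 + 240*t*w^2 + 540*t + w*(670*t^2 + 900*t)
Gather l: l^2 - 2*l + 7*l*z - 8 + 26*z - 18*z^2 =l^2 + l*(7*z - 2) - 18*z^2 + 26*z - 8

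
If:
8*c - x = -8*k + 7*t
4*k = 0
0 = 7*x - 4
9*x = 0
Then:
No Solution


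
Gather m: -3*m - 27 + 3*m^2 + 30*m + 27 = 3*m^2 + 27*m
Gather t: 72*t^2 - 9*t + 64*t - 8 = 72*t^2 + 55*t - 8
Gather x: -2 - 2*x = -2*x - 2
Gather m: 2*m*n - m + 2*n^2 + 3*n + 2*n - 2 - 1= m*(2*n - 1) + 2*n^2 + 5*n - 3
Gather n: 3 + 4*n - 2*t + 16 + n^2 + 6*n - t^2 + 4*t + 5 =n^2 + 10*n - t^2 + 2*t + 24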